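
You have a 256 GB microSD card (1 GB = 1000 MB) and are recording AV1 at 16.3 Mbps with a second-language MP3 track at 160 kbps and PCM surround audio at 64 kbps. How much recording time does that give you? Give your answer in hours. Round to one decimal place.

34.4 hours

Audio total: 160 + 64 = 224 kbps = 0.224 Mbps.
Total bitrate: 16.3 + 0.224 = 16.524 Mbps.
Capacity: 256 GB = 2,048,000 Mb.
Recording time: 2,048,000 / 16.524 = 123,941 s ≈ 34.4 hours.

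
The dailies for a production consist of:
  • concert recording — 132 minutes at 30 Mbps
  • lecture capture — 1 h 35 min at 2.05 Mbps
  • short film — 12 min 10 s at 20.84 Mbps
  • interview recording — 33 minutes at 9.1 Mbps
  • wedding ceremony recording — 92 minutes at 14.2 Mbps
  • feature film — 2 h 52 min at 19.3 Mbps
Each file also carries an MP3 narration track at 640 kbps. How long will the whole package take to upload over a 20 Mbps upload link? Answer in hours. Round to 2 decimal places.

8.06 hours

Audio: 640 kbps = 0.640 Mbps.
concert recording: 30.640 Mbps × 7920 s = 242668.8 Mb
lecture capture: 2.690 Mbps × 5700 s = 15333.0 Mb
short film: 21.480 Mbps × 730 s = 15680.4 Mb
interview recording: 9.740 Mbps × 1980 s = 19285.2 Mb
wedding ceremony recording: 14.840 Mbps × 5520 s = 81916.8 Mb
feature film: 19.940 Mbps × 10320 s = 205780.8 Mb
Total: 580665.0 Mb = 72583.1 MB.
At 20 Mbps: 580665.0 / 20 = 29033 s ≈ 8.06 hours.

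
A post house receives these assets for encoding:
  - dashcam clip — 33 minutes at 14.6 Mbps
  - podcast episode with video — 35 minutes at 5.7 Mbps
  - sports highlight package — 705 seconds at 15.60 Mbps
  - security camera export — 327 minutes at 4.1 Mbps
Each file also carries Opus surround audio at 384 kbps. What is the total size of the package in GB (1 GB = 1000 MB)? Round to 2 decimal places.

17.71 GB

Audio: 384 kbps = 0.384 Mbps.
dashcam clip: 14.984 Mbps × 1980 s = 29668.3 Mb
podcast episode with video: 6.084 Mbps × 2100 s = 12776.4 Mb
sports highlight package: 15.984 Mbps × 705 s = 11268.7 Mb
security camera export: 4.484 Mbps × 19620 s = 87976.1 Mb
Total: 141689.5 Mb = 17711.2 MB.
= 17.71 GB.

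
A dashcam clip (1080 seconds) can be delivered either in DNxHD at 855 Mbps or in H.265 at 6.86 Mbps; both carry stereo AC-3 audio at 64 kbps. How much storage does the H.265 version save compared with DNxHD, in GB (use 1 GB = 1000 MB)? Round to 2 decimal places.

114.50 GB

Audio: 64 kbps = 0.064 Mbps.
DNxHD: 855.064 Mbps × 1080 s = 923469.1 Mb = 115.434 GB.
H.265: 6.924 Mbps × 1080 s = 7477.9 Mb = 0.935 GB.
Saving: 115.434 − 0.935 = 114.499 GB.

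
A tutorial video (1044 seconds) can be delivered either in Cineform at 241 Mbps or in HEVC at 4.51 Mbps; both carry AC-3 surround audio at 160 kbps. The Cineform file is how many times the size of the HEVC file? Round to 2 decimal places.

51.64

Audio: 160 kbps = 0.160 Mbps.
Cineform: 241.160 Mbps × 1044 s = 251771.0 Mb = 29.310 GiB.
HEVC: 4.670 Mbps × 1044 s = 4875.5 Mb = 0.568 GiB.
Ratio: 29.310 / 0.568 = 51.640.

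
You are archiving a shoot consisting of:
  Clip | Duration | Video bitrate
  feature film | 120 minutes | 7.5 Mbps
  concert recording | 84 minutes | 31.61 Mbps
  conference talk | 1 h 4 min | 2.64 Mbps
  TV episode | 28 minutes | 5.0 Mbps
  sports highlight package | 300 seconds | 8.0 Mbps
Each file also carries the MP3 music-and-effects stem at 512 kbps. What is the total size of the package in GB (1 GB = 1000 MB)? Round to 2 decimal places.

30.44 GB

Audio: 512 kbps = 0.512 Mbps.
feature film: 8.012 Mbps × 7200 s = 57686.4 Mb
concert recording: 32.122 Mbps × 5040 s = 161894.9 Mb
conference talk: 3.152 Mbps × 3840 s = 12103.7 Mb
TV episode: 5.512 Mbps × 1680 s = 9260.2 Mb
sports highlight package: 8.512 Mbps × 300 s = 2553.6 Mb
Total: 243498.7 Mb = 30437.3 MB.
= 30.44 GB.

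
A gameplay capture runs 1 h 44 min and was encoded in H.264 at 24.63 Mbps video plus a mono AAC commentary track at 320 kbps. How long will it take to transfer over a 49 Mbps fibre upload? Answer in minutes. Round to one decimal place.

1 h 44 min = 104 min = 6240 s
Audio: 320 kbps = 0.320 Mbps.
Total bitrate: 24.950 Mbps.
File: 24.950 Mbps × 6240 s = 155688.0 Mb.
At 49 Mbps: 155688.0 / 49 = 3177.3 s ≈ 53 minutes.

53.0 minutes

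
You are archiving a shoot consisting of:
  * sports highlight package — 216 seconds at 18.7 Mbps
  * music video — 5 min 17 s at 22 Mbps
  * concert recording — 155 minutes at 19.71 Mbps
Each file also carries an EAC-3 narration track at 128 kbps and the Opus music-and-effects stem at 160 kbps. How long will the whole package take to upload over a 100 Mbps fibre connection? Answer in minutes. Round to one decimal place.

32.9 minutes

Audio total: 128 + 160 = 288 kbps = 0.288 Mbps.
sports highlight package: 18.988 Mbps × 216 s = 4101.4 Mb
music video: 22.288 Mbps × 317 s = 7065.3 Mb
concert recording: 19.998 Mbps × 9300 s = 185981.4 Mb
Total: 197148.1 Mb = 24643.5 MB.
At 100 Mbps: 197148.1 / 100 = 1971 s ≈ 32.9 minutes.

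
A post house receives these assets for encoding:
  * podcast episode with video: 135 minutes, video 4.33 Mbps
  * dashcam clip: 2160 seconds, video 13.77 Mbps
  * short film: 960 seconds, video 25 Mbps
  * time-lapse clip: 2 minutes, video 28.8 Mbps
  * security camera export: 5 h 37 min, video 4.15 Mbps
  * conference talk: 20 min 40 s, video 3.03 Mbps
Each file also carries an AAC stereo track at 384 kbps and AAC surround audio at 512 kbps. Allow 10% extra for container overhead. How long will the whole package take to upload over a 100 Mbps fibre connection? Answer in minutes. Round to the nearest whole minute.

38 minutes

Audio total: 384 + 512 = 896 kbps = 0.896 Mbps.
podcast episode with video: 5.226 Mbps × 8100 s × 1.10 = 46563.7 Mb
dashcam clip: 14.666 Mbps × 2160 s × 1.10 = 34846.4 Mb
short film: 25.896 Mbps × 960 s × 1.10 = 27346.2 Mb
time-lapse clip: 29.696 Mbps × 120 s × 1.10 = 3919.9 Mb
security camera export: 5.046 Mbps × 20220 s × 1.10 = 112233.1 Mb
conference talk: 3.926 Mbps × 1240 s × 1.10 = 5355.1 Mb
Total: 230264.3 Mb = 28783.0 MB.
At 100 Mbps: 230264.3 / 100 = 2303 s ≈ 38.4 minutes.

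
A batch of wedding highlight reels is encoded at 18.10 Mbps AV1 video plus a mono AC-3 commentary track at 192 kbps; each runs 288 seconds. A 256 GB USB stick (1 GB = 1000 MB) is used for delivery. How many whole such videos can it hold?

388

Audio: 192 kbps = 0.192 Mbps.
Total bitrate: 18.292 Mbps.
Per item: 18.292 Mbps × 288 s = 5,268 Mb = 658.5 MB.
Capacity: 256 GB = 2,048,000 Mb; 388.76 items → 388 complete.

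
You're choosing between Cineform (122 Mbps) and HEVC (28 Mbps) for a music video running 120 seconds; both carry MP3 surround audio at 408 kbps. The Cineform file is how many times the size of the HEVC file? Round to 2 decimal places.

4.31

Audio: 408 kbps = 0.408 Mbps.
Cineform: 122.408 Mbps × 120 s = 14689.0 Mb = 1.836 GB.
HEVC: 28.408 Mbps × 120 s = 3409.0 Mb = 0.426 GB.
Ratio: 1.836 / 0.426 = 4.309.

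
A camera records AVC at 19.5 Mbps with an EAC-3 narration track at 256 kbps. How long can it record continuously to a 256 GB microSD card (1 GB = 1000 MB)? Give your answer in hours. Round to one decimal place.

Audio: 256 kbps = 0.256 Mbps.
Total bitrate: 19.5 + 0.256 = 19.756 Mbps.
Capacity: 256 GB = 2,048,000 Mb.
Recording time: 2,048,000 / 19.756 = 103,665 s ≈ 28.8 hours.

28.8 hours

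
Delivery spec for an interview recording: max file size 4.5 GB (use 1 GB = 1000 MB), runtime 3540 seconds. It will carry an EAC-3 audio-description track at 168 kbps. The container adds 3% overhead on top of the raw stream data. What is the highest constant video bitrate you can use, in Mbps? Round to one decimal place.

9.7 Mbps

Budget: 4.5 GB = 36000.0 Mb.
Stream payload after overhead: 36000.0 / 1.03 = 34951.5 Mb.
Total bitrate budget: 34951.5 Mb / 3540 s = 9.873 Mbps.
Audio: 168 kbps = 0.168 Mbps.
Video: 9.873 − 0.168 = 9.705 Mbps.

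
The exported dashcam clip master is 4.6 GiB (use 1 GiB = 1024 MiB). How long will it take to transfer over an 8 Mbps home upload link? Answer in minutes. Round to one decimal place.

82.3 minutes

File: 4.6 GiB = 39513.7 Mb.
At 8 Mbps: 39513.7 / 8 = 4939.2 s ≈ 82.3 minutes.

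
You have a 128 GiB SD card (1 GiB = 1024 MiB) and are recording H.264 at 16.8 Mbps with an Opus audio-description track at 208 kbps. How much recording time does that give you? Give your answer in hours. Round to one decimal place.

18.0 hours

Audio: 208 kbps = 0.208 Mbps.
Total bitrate: 16.8 + 0.208 = 17.008 Mbps.
Capacity: 128 GiB = 1,099,512 Mb.
Recording time: 1,099,512 / 17.008 = 64,647 s ≈ 18.0 hours.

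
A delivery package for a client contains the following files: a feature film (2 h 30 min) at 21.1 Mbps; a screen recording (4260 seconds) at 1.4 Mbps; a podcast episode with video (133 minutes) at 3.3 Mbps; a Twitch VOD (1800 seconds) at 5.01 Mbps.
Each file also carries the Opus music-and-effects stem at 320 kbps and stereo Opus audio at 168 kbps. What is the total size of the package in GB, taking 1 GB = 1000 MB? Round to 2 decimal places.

Audio total: 320 + 168 = 488 kbps = 0.488 Mbps.
feature film: 21.588 Mbps × 9000 s = 194292.0 Mb
screen recording: 1.888 Mbps × 4260 s = 8042.9 Mb
podcast episode with video: 3.788 Mbps × 7980 s = 30228.2 Mb
Twitch VOD: 5.498 Mbps × 1800 s = 9896.4 Mb
Total: 242459.5 Mb = 30307.4 MB.
= 30.31 GB.

30.31 GB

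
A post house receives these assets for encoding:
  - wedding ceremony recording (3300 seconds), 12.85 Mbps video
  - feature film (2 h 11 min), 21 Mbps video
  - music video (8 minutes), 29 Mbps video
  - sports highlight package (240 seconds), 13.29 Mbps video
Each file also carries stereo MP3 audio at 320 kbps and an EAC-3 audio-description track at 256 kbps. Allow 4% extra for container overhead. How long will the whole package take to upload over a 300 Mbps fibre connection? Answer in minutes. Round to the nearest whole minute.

13 minutes

Audio total: 320 + 256 = 576 kbps = 0.576 Mbps.
wedding ceremony recording: 13.426 Mbps × 3300 s × 1.04 = 46078.0 Mb
feature film: 21.576 Mbps × 7860 s × 1.04 = 176370.9 Mb
music video: 29.576 Mbps × 480 s × 1.04 = 14764.3 Mb
sports highlight package: 13.866 Mbps × 240 s × 1.04 = 3461.0 Mb
Total: 240674.2 Mb = 30084.3 MB.
At 300 Mbps: 240674.2 / 300 = 802 s ≈ 13.4 minutes.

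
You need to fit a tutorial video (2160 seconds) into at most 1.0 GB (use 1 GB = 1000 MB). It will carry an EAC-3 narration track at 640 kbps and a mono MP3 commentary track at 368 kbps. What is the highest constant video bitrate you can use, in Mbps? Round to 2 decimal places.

2.70 Mbps

Budget: 1.0 GB = 8000.0 Mb.
Total bitrate budget: 8000.0 Mb / 2160 s = 3.704 Mbps.
Audio total: 640 + 368 = 1008 kbps = 1.008 Mbps.
Video: 3.704 − 1.008 = 2.696 Mbps.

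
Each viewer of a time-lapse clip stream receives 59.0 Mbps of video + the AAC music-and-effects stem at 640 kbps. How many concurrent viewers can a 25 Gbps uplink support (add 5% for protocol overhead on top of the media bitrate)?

399

Audio: 640 kbps = 0.640 Mbps.
Per-viewer media rate: 59.640 Mbps.
On the wire with 5% overhead: 62.622 Mbps.
25 Gbps = 25,000 Mbps; 25,000 / 62.622 = 399.22 → 399 viewers.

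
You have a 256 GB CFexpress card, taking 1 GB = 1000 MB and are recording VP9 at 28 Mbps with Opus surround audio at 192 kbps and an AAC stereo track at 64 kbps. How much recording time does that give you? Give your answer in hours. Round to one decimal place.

Audio total: 192 + 64 = 256 kbps = 0.256 Mbps.
Total bitrate: 28 + 0.256 = 28.256 Mbps.
Capacity: 256 GB = 2,048,000 Mb.
Recording time: 2,048,000 / 28.256 = 72,480 s ≈ 20.1 hours.

20.1 hours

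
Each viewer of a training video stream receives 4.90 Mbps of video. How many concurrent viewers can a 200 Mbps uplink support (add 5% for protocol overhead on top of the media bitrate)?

38

On the wire with 5% overhead: 5.145 Mbps.
200 Mbps = 200.0 Mbps; 200.0 / 5.145 = 38.87 → 38 viewers.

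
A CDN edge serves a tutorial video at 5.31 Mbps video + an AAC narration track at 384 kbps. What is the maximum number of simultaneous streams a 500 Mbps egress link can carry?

87

Audio: 384 kbps = 0.384 Mbps.
Per-viewer media rate: 5.694 Mbps.
500 Mbps = 500.0 Mbps; 500.0 / 5.694 = 87.81 → 87 viewers.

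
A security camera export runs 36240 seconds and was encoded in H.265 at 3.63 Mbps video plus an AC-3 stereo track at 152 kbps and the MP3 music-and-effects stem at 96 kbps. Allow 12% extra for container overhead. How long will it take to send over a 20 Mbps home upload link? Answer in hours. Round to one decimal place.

2.2 hours

Audio total: 152 + 96 = 248 kbps = 0.248 Mbps.
Total bitrate: 3.878 Mbps.
File: 3.878 Mbps × 36240 s = 140538.7 Mb.
With 12% container overhead: ×1.12. → 157403.4 Mb.
At 20 Mbps: 157403.4 / 20 = 7870.2 s ≈ 2.19 hours.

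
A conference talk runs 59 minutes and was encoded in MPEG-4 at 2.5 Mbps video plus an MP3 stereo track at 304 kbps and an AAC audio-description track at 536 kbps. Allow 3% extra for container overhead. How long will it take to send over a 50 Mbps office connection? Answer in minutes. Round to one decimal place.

59 min = 3540 s
Audio total: 304 + 536 = 840 kbps = 0.840 Mbps.
Total bitrate: 3.340 Mbps.
File: 3.340 Mbps × 3540 s = 11823.6 Mb.
With 3% container overhead: ×1.03. → 12178.3 Mb.
At 50 Mbps: 12178.3 / 50 = 243.6 s ≈ 4.06 minutes.

4.1 minutes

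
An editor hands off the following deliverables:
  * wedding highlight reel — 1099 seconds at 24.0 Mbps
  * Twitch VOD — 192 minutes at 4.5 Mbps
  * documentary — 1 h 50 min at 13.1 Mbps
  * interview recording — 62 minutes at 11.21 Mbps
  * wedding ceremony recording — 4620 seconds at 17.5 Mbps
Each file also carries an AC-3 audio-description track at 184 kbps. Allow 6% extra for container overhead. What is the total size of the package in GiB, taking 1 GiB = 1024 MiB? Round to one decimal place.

36.1 GiB

Audio: 184 kbps = 0.184 Mbps.
wedding highlight reel: 24.184 Mbps × 1099 s × 1.06 = 28172.9 Mb
Twitch VOD: 4.684 Mbps × 11520 s × 1.06 = 57197.3 Mb
documentary: 13.284 Mbps × 6600 s × 1.06 = 92934.9 Mb
interview recording: 11.394 Mbps × 3720 s × 1.06 = 44928.8 Mb
wedding ceremony recording: 17.684 Mbps × 4620 s × 1.06 = 86602.1 Mb
Total: 309835.9 Mb = 38729.5 MB.
= 36.07 GiB.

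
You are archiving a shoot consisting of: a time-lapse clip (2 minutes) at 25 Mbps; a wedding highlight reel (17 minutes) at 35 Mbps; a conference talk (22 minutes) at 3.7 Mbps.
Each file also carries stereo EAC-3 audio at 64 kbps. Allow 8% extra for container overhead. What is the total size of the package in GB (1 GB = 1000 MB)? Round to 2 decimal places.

Audio: 64 kbps = 0.064 Mbps.
time-lapse clip: 25.064 Mbps × 120 s × 1.08 = 3248.3 Mb
wedding highlight reel: 35.064 Mbps × 1020 s × 1.08 = 38626.5 Mb
conference talk: 3.764 Mbps × 1320 s × 1.08 = 5366.0 Mb
Total: 47240.8 Mb = 5905.1 MB.
= 5.905 GB.

5.91 GB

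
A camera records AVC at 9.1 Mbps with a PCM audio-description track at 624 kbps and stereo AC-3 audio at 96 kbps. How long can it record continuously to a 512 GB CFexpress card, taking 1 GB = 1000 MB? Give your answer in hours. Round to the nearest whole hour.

Audio total: 624 + 96 = 720 kbps = 0.720 Mbps.
Total bitrate: 9.1 + 0.720 = 9.820 Mbps.
Capacity: 512 GB = 4,096,000 Mb.
Recording time: 4,096,000 / 9.820 = 417,108 s ≈ 116 hours.

116 hours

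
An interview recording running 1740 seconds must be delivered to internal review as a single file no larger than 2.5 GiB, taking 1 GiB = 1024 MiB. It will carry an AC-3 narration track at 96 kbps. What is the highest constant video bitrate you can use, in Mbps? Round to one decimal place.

12.2 Mbps

Budget: 2.5 GiB = 21474.8 Mb.
Total bitrate budget: 21474.8 Mb / 1740 s = 12.342 Mbps.
Audio: 96 kbps = 0.096 Mbps.
Video: 12.342 − 0.096 = 12.246 Mbps.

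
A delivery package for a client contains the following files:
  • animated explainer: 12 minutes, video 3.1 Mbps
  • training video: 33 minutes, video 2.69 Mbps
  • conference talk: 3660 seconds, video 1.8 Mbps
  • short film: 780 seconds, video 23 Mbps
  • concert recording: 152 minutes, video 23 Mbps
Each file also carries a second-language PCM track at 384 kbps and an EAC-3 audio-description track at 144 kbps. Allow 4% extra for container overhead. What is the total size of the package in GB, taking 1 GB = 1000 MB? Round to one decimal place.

Audio total: 384 + 144 = 528 kbps = 0.528 Mbps.
animated explainer: 3.628 Mbps × 720 s × 1.04 = 2716.6 Mb
training video: 3.218 Mbps × 1980 s × 1.04 = 6626.5 Mb
conference talk: 2.328 Mbps × 3660 s × 1.04 = 8861.3 Mb
short film: 23.528 Mbps × 780 s × 1.04 = 19085.9 Mb
concert recording: 23.528 Mbps × 9120 s × 1.04 = 223158.4 Mb
Total: 260448.7 Mb = 32556.1 MB.
= 32.56 GB.

32.6 GB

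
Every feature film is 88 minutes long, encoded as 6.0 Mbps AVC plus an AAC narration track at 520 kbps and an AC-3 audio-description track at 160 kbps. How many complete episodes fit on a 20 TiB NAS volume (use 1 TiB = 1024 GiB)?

4987

88 min = 5280 s
Audio total: 520 + 160 = 680 kbps = 0.680 Mbps.
Total bitrate: 6.680 Mbps.
Per item: 6.680 Mbps × 5280 s = 35,270 Mb = 4,409 MB.
Capacity: 20 TiB = 175,921,860 Mb; 4987.80 items → 4987 complete.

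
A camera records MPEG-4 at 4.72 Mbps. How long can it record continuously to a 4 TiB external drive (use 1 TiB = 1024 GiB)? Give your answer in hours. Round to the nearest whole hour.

2071 hours

Capacity: 4 TiB = 35,184,372 Mb.
Recording time: 35,184,372 / 4.720 = 7,454,316 s ≈ 2,071 hours.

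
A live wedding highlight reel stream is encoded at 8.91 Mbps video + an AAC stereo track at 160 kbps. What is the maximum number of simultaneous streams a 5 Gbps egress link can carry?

Audio: 160 kbps = 0.160 Mbps.
Per-viewer media rate: 9.070 Mbps.
5 Gbps = 5,000 Mbps; 5,000 / 9.070 = 551.27 → 551 viewers.

551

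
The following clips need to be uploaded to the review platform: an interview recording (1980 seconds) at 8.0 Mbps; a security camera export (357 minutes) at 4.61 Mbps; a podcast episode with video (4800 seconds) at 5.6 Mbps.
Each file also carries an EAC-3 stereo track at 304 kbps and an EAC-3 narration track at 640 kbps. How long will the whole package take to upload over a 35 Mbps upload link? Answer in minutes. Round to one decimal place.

Audio total: 304 + 640 = 944 kbps = 0.944 Mbps.
interview recording: 8.944 Mbps × 1980 s = 17709.1 Mb
security camera export: 5.554 Mbps × 21420 s = 118966.7 Mb
podcast episode with video: 6.544 Mbps × 4800 s = 31411.2 Mb
Total: 168087.0 Mb = 21010.9 MB.
At 35 Mbps: 168087.0 / 35 = 4802 s ≈ 80 minutes.

80.0 minutes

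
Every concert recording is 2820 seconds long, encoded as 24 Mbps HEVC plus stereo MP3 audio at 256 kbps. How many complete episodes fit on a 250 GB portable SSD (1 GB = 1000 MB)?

Audio: 256 kbps = 0.256 Mbps.
Total bitrate: 24.256 Mbps.
Per item: 24.256 Mbps × 2820 s = 68,402 Mb = 8,550 MB.
Capacity: 250 GB = 2,000,000 Mb; 29.24 items → 29 complete.

29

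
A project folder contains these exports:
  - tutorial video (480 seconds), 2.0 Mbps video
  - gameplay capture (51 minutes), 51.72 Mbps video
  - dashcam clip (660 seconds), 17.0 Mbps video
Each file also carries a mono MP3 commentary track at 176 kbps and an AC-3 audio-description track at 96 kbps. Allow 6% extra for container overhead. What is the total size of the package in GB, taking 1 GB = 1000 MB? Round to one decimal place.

Audio total: 176 + 96 = 272 kbps = 0.272 Mbps.
tutorial video: 2.272 Mbps × 480 s × 1.06 = 1156.0 Mb
gameplay capture: 51.992 Mbps × 3060 s × 1.06 = 168641.3 Mb
dashcam clip: 17.272 Mbps × 660 s × 1.06 = 12083.5 Mb
Total: 181880.7 Mb = 22735.1 MB.
= 22.74 GB.

22.7 GB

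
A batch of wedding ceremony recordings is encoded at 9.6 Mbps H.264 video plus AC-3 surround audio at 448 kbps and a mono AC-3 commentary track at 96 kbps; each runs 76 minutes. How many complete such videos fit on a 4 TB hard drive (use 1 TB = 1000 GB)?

691

76 min = 4560 s
Audio total: 448 + 96 = 544 kbps = 0.544 Mbps.
Total bitrate: 10.144 Mbps.
Per item: 10.144 Mbps × 4560 s = 46,257 Mb = 5,782 MB.
Capacity: 4 TB = 32,000,000 Mb; 691.79 items → 691 complete.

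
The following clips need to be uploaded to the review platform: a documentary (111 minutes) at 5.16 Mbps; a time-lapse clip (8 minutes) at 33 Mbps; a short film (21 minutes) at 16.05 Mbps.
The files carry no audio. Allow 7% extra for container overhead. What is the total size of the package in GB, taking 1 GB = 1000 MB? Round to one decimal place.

documentary: 5.160 Mbps × 6660 s × 1.07 = 36771.2 Mb
time-lapse clip: 33.000 Mbps × 480 s × 1.07 = 16948.8 Mb
short film: 16.050 Mbps × 1260 s × 1.07 = 21638.6 Mb
Total: 75358.6 Mb = 9419.8 MB.
= 9.420 GB.

9.4 GB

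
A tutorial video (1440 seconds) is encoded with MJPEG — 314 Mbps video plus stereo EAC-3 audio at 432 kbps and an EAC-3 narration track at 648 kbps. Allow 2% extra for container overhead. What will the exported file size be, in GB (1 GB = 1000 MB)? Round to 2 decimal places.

57.85 GB

Audio total: 432 + 648 = 1080 kbps = 1.080 Mbps.
Total bitrate: 314 + 1.080 = 315.080 Mbps.
Stream data: 315.080 Mbps × 1440 s = 453715.2 Mb.
With 2% container overhead: ×1.02.
462,790 Mb ÷ 8 = 57,849 MB → 57.85 GB.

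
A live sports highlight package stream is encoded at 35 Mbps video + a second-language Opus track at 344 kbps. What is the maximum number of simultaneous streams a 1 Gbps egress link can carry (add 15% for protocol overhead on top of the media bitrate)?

24

Audio: 344 kbps = 0.344 Mbps.
Per-viewer media rate: 35.344 Mbps.
On the wire with 15% overhead: 40.646 Mbps.
1 Gbps = 1,000 Mbps; 1,000 / 40.646 = 24.60 → 24 viewers.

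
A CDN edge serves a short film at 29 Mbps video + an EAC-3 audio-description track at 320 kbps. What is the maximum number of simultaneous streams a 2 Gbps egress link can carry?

Audio: 320 kbps = 0.320 Mbps.
Per-viewer media rate: 29.320 Mbps.
2 Gbps = 2,000 Mbps; 2,000 / 29.320 = 68.21 → 68 viewers.

68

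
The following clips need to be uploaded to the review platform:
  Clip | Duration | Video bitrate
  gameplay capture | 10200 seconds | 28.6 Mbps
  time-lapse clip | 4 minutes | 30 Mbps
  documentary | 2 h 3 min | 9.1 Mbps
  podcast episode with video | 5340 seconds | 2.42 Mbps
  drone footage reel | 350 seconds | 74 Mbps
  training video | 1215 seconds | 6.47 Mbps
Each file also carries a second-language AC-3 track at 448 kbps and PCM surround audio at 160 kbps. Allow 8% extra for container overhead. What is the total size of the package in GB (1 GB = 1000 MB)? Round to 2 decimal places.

57.75 GB

Audio total: 448 + 160 = 608 kbps = 0.608 Mbps.
gameplay capture: 29.208 Mbps × 10200 s × 1.08 = 321755.3 Mb
time-lapse clip: 30.608 Mbps × 240 s × 1.08 = 7933.6 Mb
documentary: 9.708 Mbps × 7380 s × 1.08 = 77376.6 Mb
podcast episode with video: 3.028 Mbps × 5340 s × 1.08 = 17463.1 Mb
drone footage reel: 74.608 Mbps × 350 s × 1.08 = 28201.8 Mb
training video: 7.078 Mbps × 1215 s × 1.08 = 9287.8 Mb
Total: 462018.2 Mb = 57752.3 MB.
= 57.75 GB.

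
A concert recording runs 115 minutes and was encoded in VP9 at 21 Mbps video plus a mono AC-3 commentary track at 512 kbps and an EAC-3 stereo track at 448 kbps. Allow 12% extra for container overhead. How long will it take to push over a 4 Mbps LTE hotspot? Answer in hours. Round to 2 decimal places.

115 min = 6900 s
Audio total: 512 + 448 = 960 kbps = 0.960 Mbps.
Total bitrate: 21.960 Mbps.
File: 21.960 Mbps × 6900 s = 151524.0 Mb.
With 12% container overhead: ×1.12. → 169706.9 Mb.
At 4 Mbps: 169706.9 / 4 = 42426.7 s ≈ 11.8 hours.

11.79 hours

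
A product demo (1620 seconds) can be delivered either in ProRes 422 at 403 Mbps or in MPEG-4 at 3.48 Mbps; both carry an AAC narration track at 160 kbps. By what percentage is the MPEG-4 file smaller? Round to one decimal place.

Audio: 160 kbps = 0.160 Mbps.
ProRes 422: 403.160 Mbps × 1620 s = 653119.2 Mb = 76.033 GiB.
MPEG-4: 3.640 Mbps × 1620 s = 5896.8 Mb = 0.686 GiB.
Reduction: (1 − 0.686/76.033) × 100 = 99.10%.

99.1%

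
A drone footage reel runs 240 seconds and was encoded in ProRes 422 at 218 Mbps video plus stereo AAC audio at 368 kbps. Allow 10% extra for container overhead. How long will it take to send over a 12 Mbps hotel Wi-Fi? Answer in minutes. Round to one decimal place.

80.1 minutes

Audio: 368 kbps = 0.368 Mbps.
Total bitrate: 218.368 Mbps.
File: 218.368 Mbps × 240 s = 52408.3 Mb.
With 10% container overhead: ×1.10. → 57649.2 Mb.
At 12 Mbps: 57649.2 / 12 = 4804.1 s ≈ 80.1 minutes.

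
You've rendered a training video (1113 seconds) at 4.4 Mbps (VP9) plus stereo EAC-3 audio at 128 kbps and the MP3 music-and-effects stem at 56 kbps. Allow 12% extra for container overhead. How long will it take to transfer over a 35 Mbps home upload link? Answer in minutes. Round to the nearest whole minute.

3 minutes

Audio total: 128 + 56 = 184 kbps = 0.184 Mbps.
Total bitrate: 4.584 Mbps.
File: 4.584 Mbps × 1113 s = 5102.0 Mb.
With 12% container overhead: ×1.12. → 5714.2 Mb.
At 35 Mbps: 5714.2 / 35 = 163.3 s ≈ 2.72 minutes.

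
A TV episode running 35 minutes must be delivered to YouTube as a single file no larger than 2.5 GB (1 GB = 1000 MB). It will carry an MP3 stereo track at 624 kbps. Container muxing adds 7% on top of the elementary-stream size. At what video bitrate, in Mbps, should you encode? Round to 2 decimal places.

Budget: 2.5 GB = 20000.0 Mb.
Stream payload after overhead: 20000.0 / 1.07 = 18691.6 Mb.
35 min = 2100 s
Total bitrate budget: 18691.6 Mb / 2100 s = 8.901 Mbps.
Audio: 624 kbps = 0.624 Mbps.
Video: 8.901 − 0.624 = 8.277 Mbps.

8.28 Mbps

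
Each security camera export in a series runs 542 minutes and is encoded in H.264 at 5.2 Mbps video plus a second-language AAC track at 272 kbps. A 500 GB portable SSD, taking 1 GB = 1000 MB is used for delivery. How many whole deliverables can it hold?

22

542 min = 32520 s
Audio: 272 kbps = 0.272 Mbps.
Total bitrate: 5.472 Mbps.
Per item: 5.472 Mbps × 32520 s = 177,949 Mb = 22,244 MB.
Capacity: 500 GB = 4,000,000 Mb; 22.48 items → 22 complete.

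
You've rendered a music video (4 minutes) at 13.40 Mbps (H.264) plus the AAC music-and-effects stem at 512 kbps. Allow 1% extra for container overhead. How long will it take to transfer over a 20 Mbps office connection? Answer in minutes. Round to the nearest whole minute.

3 minutes

4 min = 240 s
Audio: 512 kbps = 0.512 Mbps.
Total bitrate: 13.912 Mbps.
File: 13.912 Mbps × 240 s = 3338.9 Mb.
With 1% container overhead: ×1.01. → 3372.3 Mb.
At 20 Mbps: 3372.3 / 20 = 168.6 s ≈ 2.81 minutes.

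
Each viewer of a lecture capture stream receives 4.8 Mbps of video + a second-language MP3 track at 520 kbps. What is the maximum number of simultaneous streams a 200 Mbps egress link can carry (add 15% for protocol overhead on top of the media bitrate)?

Audio: 520 kbps = 0.520 Mbps.
Per-viewer media rate: 5.320 Mbps.
On the wire with 15% overhead: 6.118 Mbps.
200 Mbps = 200.0 Mbps; 200.0 / 6.118 = 32.69 → 32 viewers.

32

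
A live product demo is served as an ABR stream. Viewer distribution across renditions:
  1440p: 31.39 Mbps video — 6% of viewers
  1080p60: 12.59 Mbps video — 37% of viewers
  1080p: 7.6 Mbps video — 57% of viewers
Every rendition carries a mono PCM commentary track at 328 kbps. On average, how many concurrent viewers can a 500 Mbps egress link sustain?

Audio: 328 kbps = 0.328 Mbps.
Average per-viewer bitrate: 0.06×31.718 + 0.37×12.918 + 0.57×7.928 = 11.202 Mbps.
500 Mbps = 500.0 Mbps; 500.0 / 11.202 = 44.64 → 44.

44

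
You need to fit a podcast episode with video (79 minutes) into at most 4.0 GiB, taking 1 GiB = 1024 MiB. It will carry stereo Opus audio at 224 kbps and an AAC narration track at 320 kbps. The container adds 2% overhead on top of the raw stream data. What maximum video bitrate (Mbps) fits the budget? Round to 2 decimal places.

6.56 Mbps

Budget: 4.0 GiB = 34359.7 Mb.
Stream payload after overhead: 34359.7 / 1.02 = 33686.0 Mb.
79 min = 4740 s
Total bitrate budget: 33686.0 Mb / 4740 s = 7.107 Mbps.
Audio total: 224 + 320 = 544 kbps = 0.544 Mbps.
Video: 7.107 − 0.544 = 6.563 Mbps.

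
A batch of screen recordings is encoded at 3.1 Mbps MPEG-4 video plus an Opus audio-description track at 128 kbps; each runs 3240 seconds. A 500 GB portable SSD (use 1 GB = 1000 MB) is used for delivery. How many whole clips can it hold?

382

Audio: 128 kbps = 0.128 Mbps.
Total bitrate: 3.228 Mbps.
Per item: 3.228 Mbps × 3240 s = 10,459 Mb = 1,307 MB.
Capacity: 500 GB = 4,000,000 Mb; 382.46 items → 382 complete.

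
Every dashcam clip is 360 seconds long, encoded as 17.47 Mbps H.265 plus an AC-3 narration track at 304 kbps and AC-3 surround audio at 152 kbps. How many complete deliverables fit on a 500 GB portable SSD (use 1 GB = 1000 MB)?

619

Audio total: 304 + 152 = 456 kbps = 0.456 Mbps.
Total bitrate: 17.926 Mbps.
Per item: 17.926 Mbps × 360 s = 6,453 Mb = 806.7 MB.
Capacity: 500 GB = 4,000,000 Mb; 619.83 items → 619 complete.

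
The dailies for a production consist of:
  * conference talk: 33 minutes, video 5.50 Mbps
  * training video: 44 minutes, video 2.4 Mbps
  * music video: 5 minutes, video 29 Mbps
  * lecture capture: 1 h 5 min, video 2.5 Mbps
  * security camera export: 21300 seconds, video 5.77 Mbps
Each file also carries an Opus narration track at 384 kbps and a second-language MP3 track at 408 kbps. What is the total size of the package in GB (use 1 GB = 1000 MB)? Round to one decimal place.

22.8 GB

Audio total: 384 + 408 = 792 kbps = 0.792 Mbps.
conference talk: 6.292 Mbps × 1980 s = 12458.2 Mb
training video: 3.192 Mbps × 2640 s = 8426.9 Mb
music video: 29.792 Mbps × 300 s = 8937.6 Mb
lecture capture: 3.292 Mbps × 3900 s = 12838.8 Mb
security camera export: 6.562 Mbps × 21300 s = 139770.6 Mb
Total: 182432.0 Mb = 22804.0 MB.
= 22.80 GB.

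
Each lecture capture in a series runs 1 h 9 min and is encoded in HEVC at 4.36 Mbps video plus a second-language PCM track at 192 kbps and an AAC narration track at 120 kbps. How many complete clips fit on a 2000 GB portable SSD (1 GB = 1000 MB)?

1 h 9 min = 69 min = 4140 s
Audio total: 192 + 120 = 312 kbps = 0.312 Mbps.
Total bitrate: 4.672 Mbps.
Per item: 4.672 Mbps × 4140 s = 19,342 Mb = 2,418 MB.
Capacity: 2000 GB = 16,000,000 Mb; 827.21 items → 827 complete.

827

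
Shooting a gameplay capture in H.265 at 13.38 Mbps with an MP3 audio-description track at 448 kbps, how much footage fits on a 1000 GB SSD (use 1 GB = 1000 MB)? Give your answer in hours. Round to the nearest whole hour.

161 hours

Audio: 448 kbps = 0.448 Mbps.
Total bitrate: 13.38 + 0.448 = 13.828 Mbps.
Capacity: 1000 GB = 8,000,000 Mb.
Recording time: 8,000,000 / 13.828 = 578,536 s ≈ 161 hours.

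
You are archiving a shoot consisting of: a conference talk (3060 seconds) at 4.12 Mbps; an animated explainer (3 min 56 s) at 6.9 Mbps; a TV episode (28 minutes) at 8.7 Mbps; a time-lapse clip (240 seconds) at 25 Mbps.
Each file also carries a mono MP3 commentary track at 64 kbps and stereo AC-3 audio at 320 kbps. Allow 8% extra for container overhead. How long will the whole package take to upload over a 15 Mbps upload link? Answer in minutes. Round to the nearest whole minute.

Audio total: 64 + 320 = 384 kbps = 0.384 Mbps.
conference talk: 4.504 Mbps × 3060 s × 1.08 = 14884.8 Mb
animated explainer: 7.284 Mbps × 236 s × 1.08 = 1856.5 Mb
TV episode: 9.084 Mbps × 1680 s × 1.08 = 16482.0 Mb
time-lapse clip: 25.384 Mbps × 240 s × 1.08 = 6579.5 Mb
Total: 39802.9 Mb = 4975.4 MB.
At 15 Mbps: 39802.9 / 15 = 2654 s ≈ 44.2 minutes.

44 minutes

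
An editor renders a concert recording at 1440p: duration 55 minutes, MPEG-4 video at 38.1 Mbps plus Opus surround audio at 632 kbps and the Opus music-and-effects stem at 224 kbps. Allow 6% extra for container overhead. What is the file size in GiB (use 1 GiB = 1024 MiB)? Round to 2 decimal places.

15.86 GiB

55 min = 3300 s
Audio total: 632 + 224 = 856 kbps = 0.856 Mbps.
Total bitrate: 38.1 + 0.856 = 38.956 Mbps.
Stream data: 38.956 Mbps × 3300 s = 128554.8 Mb.
With 6% container overhead: ×1.06.
136,268 Mb = 17,033,511,000 bytes ÷ 1,073,741,824 = 15.86 GiB.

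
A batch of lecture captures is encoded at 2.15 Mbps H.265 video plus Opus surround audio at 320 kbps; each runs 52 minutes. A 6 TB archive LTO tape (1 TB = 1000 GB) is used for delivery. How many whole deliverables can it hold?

52 min = 3120 s
Audio: 320 kbps = 0.320 Mbps.
Total bitrate: 2.470 Mbps.
Per item: 2.470 Mbps × 3120 s = 7,706 Mb = 963.3 MB.
Capacity: 6 TB = 48,000,000 Mb; 6228.59 items → 6228 complete.

6228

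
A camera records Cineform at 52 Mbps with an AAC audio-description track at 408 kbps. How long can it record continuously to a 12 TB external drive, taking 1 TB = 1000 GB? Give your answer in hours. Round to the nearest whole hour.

509 hours

Audio: 408 kbps = 0.408 Mbps.
Total bitrate: 52 + 0.408 = 52.408 Mbps.
Capacity: 12 TB = 96,000,000 Mb.
Recording time: 96,000,000 / 52.408 = 1,831,781 s ≈ 509 hours.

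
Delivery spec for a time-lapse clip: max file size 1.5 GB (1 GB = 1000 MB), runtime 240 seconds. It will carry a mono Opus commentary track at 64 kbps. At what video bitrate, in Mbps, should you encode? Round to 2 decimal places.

Budget: 1.5 GB = 12000.0 Mb.
Total bitrate budget: 12000.0 Mb / 240 s = 50.000 Mbps.
Audio: 64 kbps = 0.064 Mbps.
Video: 50.000 − 0.064 = 49.936 Mbps.

49.94 Mbps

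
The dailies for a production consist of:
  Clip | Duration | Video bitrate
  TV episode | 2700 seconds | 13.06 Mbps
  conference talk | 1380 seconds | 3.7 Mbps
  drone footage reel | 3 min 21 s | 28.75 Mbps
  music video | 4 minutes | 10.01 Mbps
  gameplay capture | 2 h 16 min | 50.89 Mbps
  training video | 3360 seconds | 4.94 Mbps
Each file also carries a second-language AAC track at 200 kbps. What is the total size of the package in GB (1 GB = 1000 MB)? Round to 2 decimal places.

Audio: 200 kbps = 0.200 Mbps.
TV episode: 13.260 Mbps × 2700 s = 35802.0 Mb
conference talk: 3.900 Mbps × 1380 s = 5382.0 Mb
drone footage reel: 28.950 Mbps × 201 s = 5818.9 Mb
music video: 10.210 Mbps × 240 s = 2450.4 Mb
gameplay capture: 51.090 Mbps × 8160 s = 416894.4 Mb
training video: 5.140 Mbps × 3360 s = 17270.4 Mb
Total: 483618.2 Mb = 60452.3 MB.
= 60.45 GB.

60.45 GB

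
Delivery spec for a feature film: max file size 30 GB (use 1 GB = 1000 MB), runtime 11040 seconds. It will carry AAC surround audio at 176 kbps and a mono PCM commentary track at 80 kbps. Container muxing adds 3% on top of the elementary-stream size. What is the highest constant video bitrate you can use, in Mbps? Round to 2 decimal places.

20.85 Mbps

Budget: 30 GB = 240000.0 Mb.
Stream payload after overhead: 240000.0 / 1.03 = 233009.7 Mb.
Total bitrate budget: 233009.7 Mb / 11040 s = 21.106 Mbps.
Audio total: 176 + 80 = 256 kbps = 0.256 Mbps.
Video: 21.106 − 0.256 = 20.850 Mbps.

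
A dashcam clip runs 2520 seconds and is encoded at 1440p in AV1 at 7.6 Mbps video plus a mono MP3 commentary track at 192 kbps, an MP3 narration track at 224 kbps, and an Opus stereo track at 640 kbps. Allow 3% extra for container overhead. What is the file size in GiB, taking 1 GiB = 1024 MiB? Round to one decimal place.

Audio total: 192 + 224 + 640 = 1056 kbps = 1.056 Mbps.
Total bitrate: 7.6 + 1.056 = 8.656 Mbps.
Stream data: 8.656 Mbps × 2520 s = 21813.1 Mb.
With 3% container overhead: ×1.03.
22,468 Mb = 2,808,439,200 bytes ÷ 1,073,741,824 = 2.616 GiB.

2.6 GiB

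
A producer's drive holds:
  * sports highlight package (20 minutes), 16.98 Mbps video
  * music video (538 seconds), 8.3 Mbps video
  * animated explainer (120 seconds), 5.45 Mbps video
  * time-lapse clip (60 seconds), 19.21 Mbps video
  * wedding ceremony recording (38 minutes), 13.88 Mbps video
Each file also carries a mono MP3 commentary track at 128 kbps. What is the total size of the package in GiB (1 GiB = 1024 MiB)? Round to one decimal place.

Audio: 128 kbps = 0.128 Mbps.
sports highlight package: 17.108 Mbps × 1200 s = 20529.6 Mb
music video: 8.428 Mbps × 538 s = 4534.3 Mb
animated explainer: 5.578 Mbps × 120 s = 669.4 Mb
time-lapse clip: 19.338 Mbps × 60 s = 1160.3 Mb
wedding ceremony recording: 14.008 Mbps × 2280 s = 31938.2 Mb
Total: 58831.7 Mb = 7354.0 MB.
= 6.849 GiB.

6.8 GiB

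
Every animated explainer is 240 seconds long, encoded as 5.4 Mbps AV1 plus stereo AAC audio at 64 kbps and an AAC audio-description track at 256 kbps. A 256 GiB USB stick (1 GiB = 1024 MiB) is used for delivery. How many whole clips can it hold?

Audio total: 64 + 256 = 320 kbps = 0.320 Mbps.
Total bitrate: 5.720 Mbps.
Per item: 5.720 Mbps × 240 s = 1,373 Mb = 171.6 MB.
Capacity: 256 GiB = 2,199,023 Mb; 1601.85 items → 1601 complete.

1601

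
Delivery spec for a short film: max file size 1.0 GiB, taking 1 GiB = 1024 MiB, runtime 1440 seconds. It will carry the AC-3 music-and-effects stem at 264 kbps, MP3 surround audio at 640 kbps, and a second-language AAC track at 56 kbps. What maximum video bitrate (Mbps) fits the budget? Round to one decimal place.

5.0 Mbps

Budget: 1.0 GiB = 8589.9 Mb.
Total bitrate budget: 8589.9 Mb / 1440 s = 5.965 Mbps.
Audio total: 264 + 640 + 56 = 960 kbps = 0.960 Mbps.
Video: 5.965 − 0.960 = 5.005 Mbps.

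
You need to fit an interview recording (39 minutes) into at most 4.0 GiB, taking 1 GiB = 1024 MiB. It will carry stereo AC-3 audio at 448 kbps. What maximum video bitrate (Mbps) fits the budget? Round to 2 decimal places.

Budget: 4.0 GiB = 34359.7 Mb.
39 min = 2340 s
Total bitrate budget: 34359.7 Mb / 2340 s = 14.684 Mbps.
Audio: 448 kbps = 0.448 Mbps.
Video: 14.684 − 0.448 = 14.236 Mbps.

14.24 Mbps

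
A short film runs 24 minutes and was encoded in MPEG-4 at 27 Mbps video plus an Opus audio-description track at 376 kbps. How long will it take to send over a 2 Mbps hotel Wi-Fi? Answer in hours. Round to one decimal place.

24 min = 1440 s
Audio: 376 kbps = 0.376 Mbps.
Total bitrate: 27.376 Mbps.
File: 27.376 Mbps × 1440 s = 39421.4 Mb.
At 2 Mbps: 39421.4 / 2 = 19710.7 s ≈ 5.48 hours.

5.5 hours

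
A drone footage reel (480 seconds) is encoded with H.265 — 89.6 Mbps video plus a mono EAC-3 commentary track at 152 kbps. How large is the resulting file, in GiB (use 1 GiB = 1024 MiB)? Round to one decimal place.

Audio: 152 kbps = 0.152 Mbps.
Total bitrate: 89.6 + 0.152 = 89.752 Mbps.
Stream data: 89.752 Mbps × 480 s = 43081.0 Mb.
43,081 Mb = 5,385,120,000 bytes ÷ 1,073,741,824 = 5.015 GiB.

5.0 GiB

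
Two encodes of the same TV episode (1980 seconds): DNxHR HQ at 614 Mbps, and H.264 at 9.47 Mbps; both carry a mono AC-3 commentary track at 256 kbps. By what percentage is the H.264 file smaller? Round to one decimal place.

98.4%

Audio: 256 kbps = 0.256 Mbps.
DNxHR HQ: 614.256 Mbps × 1980 s = 1216226.9 Mb = 141.587 GiB.
H.264: 9.726 Mbps × 1980 s = 19257.5 Mb = 2.242 GiB.
Reduction: (1 − 2.242/141.587) × 100 = 98.42%.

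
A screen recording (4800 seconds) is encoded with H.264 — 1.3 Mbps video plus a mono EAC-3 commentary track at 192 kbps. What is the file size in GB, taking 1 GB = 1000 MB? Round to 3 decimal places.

Audio: 192 kbps = 0.192 Mbps.
Total bitrate: 1.3 + 0.192 = 1.492 Mbps.
Stream data: 1.492 Mbps × 4800 s = 7161.6 Mb.
7,162 Mb ÷ 8 = 895.2 MB → 0.8952 GB.

0.895 GB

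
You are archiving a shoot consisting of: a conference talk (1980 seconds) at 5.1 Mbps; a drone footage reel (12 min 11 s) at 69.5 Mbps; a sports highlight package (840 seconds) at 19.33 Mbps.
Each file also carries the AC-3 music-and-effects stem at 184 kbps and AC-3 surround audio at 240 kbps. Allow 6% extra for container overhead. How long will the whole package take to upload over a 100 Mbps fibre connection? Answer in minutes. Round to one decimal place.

Audio total: 184 + 240 = 424 kbps = 0.424 Mbps.
conference talk: 5.524 Mbps × 1980 s × 1.06 = 11593.8 Mb
drone footage reel: 69.924 Mbps × 731 s × 1.06 = 54181.3 Mb
sports highlight package: 19.754 Mbps × 840 s × 1.06 = 17589.0 Mb
Total: 83364.0 Mb = 10420.5 MB.
At 100 Mbps: 83364.0 / 100 = 834 s ≈ 13.9 minutes.

13.9 minutes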